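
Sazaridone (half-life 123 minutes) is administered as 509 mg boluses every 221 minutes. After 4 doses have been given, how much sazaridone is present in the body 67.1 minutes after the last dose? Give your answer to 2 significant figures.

The 4 doses were given 730.1, 509.1, 288.1, 67.1 minutes ago.
Total = 509·(1/2)^(730.1/123) + 509·(1/2)^(509.1/123) + 509·(1/2)^(288.1/123) + 509·(1/2)^(67.1/123)
      = 8.3152 + 28.89 + 100.37 + 348.74 ≈ 486.32 mg.

490 mg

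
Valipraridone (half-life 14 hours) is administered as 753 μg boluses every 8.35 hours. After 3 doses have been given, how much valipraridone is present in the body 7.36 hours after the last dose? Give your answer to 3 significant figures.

1100 μg

The 3 doses were given 24.06, 15.71, 7.36 hours ago.
Total = 753·(1/2)^(24.06/14) + 753·(1/2)^(15.71/14) + 753·(1/2)^(7.36/14)
      = 228.8 + 345.94 + 523.05 ≈ 1097.8 μg.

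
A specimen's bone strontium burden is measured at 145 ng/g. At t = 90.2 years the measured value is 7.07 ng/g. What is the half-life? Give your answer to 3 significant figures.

20.7 years

A/A₀ = 7.07/145 ≈ 0.048759.
n = log₂(20.509) ≈ 4.3582 half-lives elapsed in 90.2 years.
t½ = 90.2/4.3582 ≈ 20.697 years.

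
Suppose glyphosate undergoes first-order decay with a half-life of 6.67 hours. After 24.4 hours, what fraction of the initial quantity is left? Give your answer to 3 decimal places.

n = 24.4/6.67 ≈ 3.6582 half-lives.
Fraction remaining = (1/2)^3.6582 ≈ 0.07921.

0.079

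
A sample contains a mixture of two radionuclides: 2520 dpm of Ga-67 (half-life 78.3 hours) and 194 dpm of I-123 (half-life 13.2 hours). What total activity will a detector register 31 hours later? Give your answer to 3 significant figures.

1950 dpm

Ga-67: 2520 × (1/2)^(31/78.3) = 2520 × (1/2)^0.39591 ≈ 1915.2 dpm.
I-123: 194 × (1/2)^(31/13.2) = 194 × (1/2)^2.3485 ≈ 38.092 dpm.
Total = 1915.2 + 38.092 ≈ 1953.3 dpm.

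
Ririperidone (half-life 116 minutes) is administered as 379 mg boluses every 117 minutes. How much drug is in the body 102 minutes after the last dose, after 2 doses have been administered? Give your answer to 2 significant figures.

310 mg

The 2 doses were given 219, 102 minutes ago.
Total = 379·(1/2)^(219/116) + 379·(1/2)^(102/116)
      = 102.4 + 206.03 ≈ 308.44 mg.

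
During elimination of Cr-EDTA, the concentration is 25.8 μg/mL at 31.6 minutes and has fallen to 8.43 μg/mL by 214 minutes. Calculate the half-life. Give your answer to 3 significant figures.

113 minutes

Over Δt = 214 − 31.6 = 182.4 minutes, the level fell by a factor of 25.8/8.43 ≈ 3.0605.
n = log₂(3.0605) ≈ 1.6138 half-lives, so t½ = 182.4/1.6138 ≈ 113.03 minutes.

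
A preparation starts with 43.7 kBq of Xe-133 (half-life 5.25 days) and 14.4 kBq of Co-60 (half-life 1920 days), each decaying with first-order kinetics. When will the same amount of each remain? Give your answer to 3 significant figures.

Set 43.7·(1/2)^(t/5.25) = 14.4·(1/2)^(t/1920).
Taking log₂: log₂(43.7/14.4) = t·(1/5.25 − 1/1920).
log₂(3.0347) = 1.6016; 1/5.25 − 1/1920 = 0.18996.
t = 1.6016 / 0.18996 ≈ 8.4313 days.

8.43 days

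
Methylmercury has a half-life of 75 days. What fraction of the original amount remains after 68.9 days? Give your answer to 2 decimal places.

0.53

n = 68.9/75 ≈ 0.91867 half-lives.
Fraction remaining = (1/2)^0.91867 ≈ 0.529.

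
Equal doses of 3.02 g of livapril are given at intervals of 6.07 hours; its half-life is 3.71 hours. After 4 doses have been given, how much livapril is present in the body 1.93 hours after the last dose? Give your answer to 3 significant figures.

The 4 doses were given 20.14, 14.07, 8, 1.93 hours ago.
Total = 3.02·(1/2)^(20.14/3.71) + 3.02·(1/2)^(14.07/3.71) + 3.02·(1/2)^(8/3.71) + 3.02·(1/2)^(1.93/3.71)
      = 0.07012 + 0.21795 + 0.67746 + 2.1057 ≈ 3.0713 g.

3.07 g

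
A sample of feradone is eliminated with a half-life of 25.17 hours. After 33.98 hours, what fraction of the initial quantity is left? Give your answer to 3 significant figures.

0.392

n = 33.98/25.17 ≈ 1.35 half-lives.
Fraction remaining = (1/2)^1.35 ≈ 0.39229.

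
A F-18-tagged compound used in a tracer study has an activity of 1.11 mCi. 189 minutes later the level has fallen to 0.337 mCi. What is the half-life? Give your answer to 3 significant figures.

110 minutes

A/A₀ = 0.337/1.11 ≈ 0.3036.
n = log₂(3.2938) ≈ 1.7197 half-lives elapsed in 189 minutes.
t½ = 189/1.7197 ≈ 109.9 minutes.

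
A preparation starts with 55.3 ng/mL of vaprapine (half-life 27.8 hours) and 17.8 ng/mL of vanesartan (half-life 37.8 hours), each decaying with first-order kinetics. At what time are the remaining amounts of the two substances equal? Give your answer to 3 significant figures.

Set 55.3·(1/2)^(t/27.8) = 17.8·(1/2)^(t/37.8).
Taking log₂: log₂(55.3/17.8) = t·(1/27.8 − 1/37.8).
log₂(3.1067) = 1.6354; 1/27.8 − 1/37.8 = 0.0095162.
t = 1.6354 / 0.0095162 ≈ 171.85 hours.

172 hours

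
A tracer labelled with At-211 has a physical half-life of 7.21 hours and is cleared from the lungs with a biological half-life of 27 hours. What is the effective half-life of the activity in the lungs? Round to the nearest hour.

1/t_eff = 1/t_phys + 1/t_biol = 1/7.21 + 1/27 = 0.17573 per hour.
t_eff = 7.21 × 27 / (7.21 + 27) ≈ 5.6904 hours.

6 hours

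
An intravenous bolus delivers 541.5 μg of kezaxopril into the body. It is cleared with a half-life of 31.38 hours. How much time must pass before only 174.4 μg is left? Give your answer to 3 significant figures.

Fraction remaining = 174.4/541.5 ≈ 0.32207.
n = log₂(541.5/174.4) = ln(3.1049)/ln 2 ≈ 1.6346 half-lives.
t = n × t½ = 1.6346 × 31.38 ≈ 51.293 hours.

51.3 hours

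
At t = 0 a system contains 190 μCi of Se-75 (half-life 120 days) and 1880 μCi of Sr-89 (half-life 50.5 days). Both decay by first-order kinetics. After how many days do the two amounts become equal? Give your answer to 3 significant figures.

288 days

Set 190·(1/2)^(t/120) = 1880·(1/2)^(t/50.5).
Taking log₂: log₂(190/1880) = t·(1/120 − 1/50.5).
log₂(0.10106) = -3.3067; 1/120 − 1/50.5 = -0.011469.
t = -3.3067 / -0.011469 ≈ 288.32 days.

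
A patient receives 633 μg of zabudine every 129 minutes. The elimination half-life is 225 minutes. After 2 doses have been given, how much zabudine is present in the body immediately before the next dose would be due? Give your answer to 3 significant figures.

The 2 doses were given 258, 129 minutes ago.
Total = 633·(1/2)^(258/225) + 633·(1/2)^(129/225)
      = 285.91 + 425.42 ≈ 711.32 μg.

711 μg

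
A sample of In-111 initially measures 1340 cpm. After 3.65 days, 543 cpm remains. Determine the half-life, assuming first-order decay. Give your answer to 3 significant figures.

2.80 days

A/A₀ = 543/1340 ≈ 0.40522.
n = log₂(2.4678) ≈ 1.3032 half-lives elapsed in 3.65 days.
t½ = 3.65/1.3032 ≈ 2.8008 days.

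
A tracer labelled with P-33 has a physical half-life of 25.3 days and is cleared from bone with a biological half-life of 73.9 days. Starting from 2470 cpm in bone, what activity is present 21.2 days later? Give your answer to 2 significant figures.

1/t_eff = 1/t_phys + 1/t_biol = 1/25.3 + 1/73.9 = 0.053057 per day.
t_eff = 25.3 × 73.9 / (25.3 + 73.9) ≈ 18.847 days.
Remaining = 2470 × (1/2)^(21.2/18.847) = 2470 × (1/2)^1.1248 ≈ 1132.6 cpm.

1100 cpm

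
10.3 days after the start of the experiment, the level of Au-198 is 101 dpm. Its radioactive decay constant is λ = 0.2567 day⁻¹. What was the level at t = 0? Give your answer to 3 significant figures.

t½ = ln 2 / λ = 0.69315 / 0.2567 ≈ 2.7002 days.
Number of half-lives elapsed: n = 10.3/2.7002 ≈ 3.8145.
A₀ = A × 2^n = 101 × 2^3.8145 = 101 × 14.07 ≈ 1421 dpm.

1420 dpm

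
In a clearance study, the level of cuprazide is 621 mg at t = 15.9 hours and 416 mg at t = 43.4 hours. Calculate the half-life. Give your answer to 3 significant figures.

Over Δt = 43.4 − 15.9 = 27.5 hours, the level fell by a factor of 621/416 ≈ 1.4928.
n = log₂(1.4928) ≈ 0.57801 half-lives, so t½ = 27.5/0.57801 ≈ 47.577 hours.

47.6 hours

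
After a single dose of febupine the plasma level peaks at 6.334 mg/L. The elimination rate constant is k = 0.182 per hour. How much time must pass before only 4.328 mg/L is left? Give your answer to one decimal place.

t½ = ln 2 / k = 0.69315 / 0.182 ≈ 3.8085 hours.
Fraction remaining = 4.328/6.334 ≈ 0.6833.
n = log₂(6.334/4.328) = ln(1.4635)/ln 2 ≈ 0.54942 half-lives.
t = n × t½ = 0.54942 × 3.8085 ≈ 2.0925 hours.

2.1 hours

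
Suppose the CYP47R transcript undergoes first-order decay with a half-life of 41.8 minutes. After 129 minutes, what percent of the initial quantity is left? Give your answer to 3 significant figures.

n = 129/41.8 ≈ 3.0861 half-lives.
Fraction remaining = (1/2)^3.0861 ≈ 0.11776, i.e. 11.776%.

11.8%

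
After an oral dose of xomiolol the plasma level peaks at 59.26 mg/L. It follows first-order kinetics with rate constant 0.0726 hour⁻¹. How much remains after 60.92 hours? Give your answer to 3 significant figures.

t½ = ln 2 / k = 0.69315 / 0.0726 ≈ 9.5475 hours.
Number of half-lives: n = 60.92/9.5475 ≈ 6.3807.
Remaining = 59.26 × (1/2)^6.3807 = 59.26 × 0.012001 ≈ 0.71116 mg/L.

0.711 mg/L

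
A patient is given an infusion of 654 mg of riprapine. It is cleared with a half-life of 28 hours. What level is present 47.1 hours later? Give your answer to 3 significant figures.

Number of half-lives: n = 47.1/28 ≈ 1.6821.
Remaining = 654 × (1/2)^1.6821 = 654 × 0.31162 ≈ 203.8 mg.

204 mg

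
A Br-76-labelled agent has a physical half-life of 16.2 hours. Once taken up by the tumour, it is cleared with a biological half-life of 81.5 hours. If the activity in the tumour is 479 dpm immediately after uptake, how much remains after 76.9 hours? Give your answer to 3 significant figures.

1/t_eff = 1/t_phys + 1/t_biol = 1/16.2 + 1/81.5 = 0.073998 per hour.
t_eff = 16.2 × 81.5 / (16.2 + 81.5) ≈ 13.514 hours.
Remaining = 479 × (1/2)^(76.9/13.514) = 479 × (1/2)^5.6905 ≈ 9.2754 dpm.

9.28 dpm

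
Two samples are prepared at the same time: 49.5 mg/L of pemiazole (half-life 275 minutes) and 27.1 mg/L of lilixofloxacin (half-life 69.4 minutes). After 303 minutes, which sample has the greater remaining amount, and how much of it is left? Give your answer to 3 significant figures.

pemiazole, 23.1 mg/L

pemiazole: 49.5 × (1/2)^1.1018 ≈ 23.063 mg/L.
lilixofloxacin: 27.1 × (1/2)^4.366 ≈ 1.3142 mg/L.
Pemiazole has more remaining, at ≈ 23.063 mg/L.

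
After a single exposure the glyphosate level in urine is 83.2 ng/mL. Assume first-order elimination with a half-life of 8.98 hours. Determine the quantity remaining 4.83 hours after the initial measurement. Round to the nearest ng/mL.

57 ng/mL

Number of half-lives: n = 4.83/8.98 ≈ 0.53786.
Remaining = 83.2 × (1/2)^0.53786 = 83.2 × 0.68879 ≈ 57.307 ng/mL.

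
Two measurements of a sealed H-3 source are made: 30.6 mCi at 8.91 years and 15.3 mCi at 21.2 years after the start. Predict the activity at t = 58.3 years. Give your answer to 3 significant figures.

1.89 mCi

Over Δt = 21.2 − 8.91 = 12.29 years, the level fell by a factor of 30.6/15.3 ≈ 2.
n = log₂(2) ≈ 1 half-lives, so t½ = 12.29/1 ≈ 12.29 years.
From t = 21.2 to t = 58.3: 15.3 × (1/2)^((58.3−21.2)/12.29) ≈ 1.8879 mCi.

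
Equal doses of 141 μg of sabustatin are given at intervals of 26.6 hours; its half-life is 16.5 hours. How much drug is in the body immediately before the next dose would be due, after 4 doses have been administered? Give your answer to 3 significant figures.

The 4 doses were given 106.4, 79.8, 53.2, 26.6 hours ago.
Total = 141·(1/2)^(106.4/16.5) + 141·(1/2)^(79.8/16.5) + 141·(1/2)^(53.2/16.5) + 141·(1/2)^(26.6/16.5)
      = 1.6145 + 4.9355 + 15.088 + 46.124 ≈ 67.761 μg.

67.8 μg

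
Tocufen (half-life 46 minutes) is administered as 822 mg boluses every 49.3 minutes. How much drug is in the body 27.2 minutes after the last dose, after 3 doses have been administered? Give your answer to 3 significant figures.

929 mg

The 3 doses were given 125.8, 76.5, 27.2 minutes ago.
Total = 822·(1/2)^(125.8/46) + 822·(1/2)^(76.5/46) + 822·(1/2)^(27.2/46)
      = 123.49 + 259.56 + 545.6 ≈ 928.65 mg.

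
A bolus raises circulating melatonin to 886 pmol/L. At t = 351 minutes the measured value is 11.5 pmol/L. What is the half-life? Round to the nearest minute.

56 minutes

A/A₀ = 11.5/886 ≈ 0.01298.
n = log₂(77.043) ≈ 6.2676 half-lives elapsed in 351 minutes.
t½ = 351/6.2676 ≈ 56.002 minutes.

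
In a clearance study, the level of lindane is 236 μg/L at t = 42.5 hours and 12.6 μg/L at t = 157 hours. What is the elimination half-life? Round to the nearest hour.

Over Δt = 157 − 42.5 = 114.5 hours, the level fell by a factor of 236/12.6 ≈ 18.73.
n = log₂(18.73) ≈ 4.2273 half-lives, so t½ = 114.5/4.2273 ≈ 27.086 hours.

27 hours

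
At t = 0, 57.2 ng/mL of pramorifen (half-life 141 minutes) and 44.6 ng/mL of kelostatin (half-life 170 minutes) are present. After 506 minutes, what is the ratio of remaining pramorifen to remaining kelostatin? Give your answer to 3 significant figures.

0.839

pramorifen: 57.2 × (1/2)^(506/141) = 57.2 × (1/2)^3.5887 ≈ 4.7545 ng/mL.
kelostatin: 44.6 × (1/2)^(506/170) = 44.6 × (1/2)^2.9765 ≈ 5.6667 ng/mL.
Ratio ≈ 4.7545 / 5.6667 ≈ 0.83903.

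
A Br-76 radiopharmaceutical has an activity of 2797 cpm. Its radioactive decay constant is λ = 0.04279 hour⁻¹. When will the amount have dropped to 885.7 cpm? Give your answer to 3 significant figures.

26.9 hours

t½ = ln 2 / λ = 0.69315 / 0.04279 ≈ 16.199 hours.
Fraction remaining = 885.7/2797 ≈ 0.31666.
n = log₂(2797/885.7) = ln(3.158)/ln 2 ≈ 1.659 half-lives.
t = n × t½ = 1.659 × 16.199 ≈ 26.874 hours.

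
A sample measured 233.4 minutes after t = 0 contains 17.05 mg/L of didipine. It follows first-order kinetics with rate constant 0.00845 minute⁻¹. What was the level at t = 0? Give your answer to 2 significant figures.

t½ = ln 2 / k = 0.69315 / 0.00845 ≈ 82.029 minutes.
Number of half-lives elapsed: n = 233.4/82.029 ≈ 2.8453.
A₀ = A × 2^n = 17.05 × 2^2.8453 = 17.05 × 7.1867 ≈ 122.53 mg/L.

120 mg/L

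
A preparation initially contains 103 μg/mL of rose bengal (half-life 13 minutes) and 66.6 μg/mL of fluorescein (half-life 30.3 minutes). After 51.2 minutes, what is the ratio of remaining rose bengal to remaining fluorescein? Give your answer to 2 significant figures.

0.33

rose bengal: 103 × (1/2)^(51.2/13) = 103 × (1/2)^3.9385 ≈ 6.718 μg/mL.
fluorescein: 66.6 × (1/2)^(51.2/30.3) = 66.6 × (1/2)^1.6898 ≈ 20.644 μg/mL.
Ratio ≈ 6.718 / 20.644 ≈ 0.32542.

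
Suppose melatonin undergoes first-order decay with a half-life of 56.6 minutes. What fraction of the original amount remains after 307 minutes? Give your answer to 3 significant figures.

0.0233

n = 307/56.6 ≈ 5.424 half-lives.
Fraction remaining = (1/2)^5.424 ≈ 0.023292.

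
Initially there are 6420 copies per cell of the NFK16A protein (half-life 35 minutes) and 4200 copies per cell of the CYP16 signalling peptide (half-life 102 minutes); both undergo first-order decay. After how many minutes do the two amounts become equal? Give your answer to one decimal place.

Set 6420·(1/2)^(t/35) = 4200·(1/2)^(t/102).
Taking log₂: log₂(6420/4200) = t·(1/35 − 1/102).
log₂(1.5286) = 0.61218; 1/35 − 1/102 = 0.018768.
t = 0.61218 / 0.018768 ≈ 32.619 minutes.

32.6 minutes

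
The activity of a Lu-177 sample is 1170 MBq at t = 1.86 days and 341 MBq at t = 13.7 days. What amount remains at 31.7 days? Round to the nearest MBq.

52 MBq

Over Δt = 13.7 − 1.86 = 11.84 days, the level fell by a factor of 1170/341 ≈ 3.4311.
n = log₂(3.4311) ≈ 1.7787 half-lives, so t½ = 11.84/1.7787 ≈ 6.6567 days.
From t = 13.7 to t = 31.7: 341 × (1/2)^((31.7−13.7)/6.6567) ≈ 52.33 MBq.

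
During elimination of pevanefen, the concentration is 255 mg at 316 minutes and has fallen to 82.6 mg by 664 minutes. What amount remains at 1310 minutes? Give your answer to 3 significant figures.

Over Δt = 664 − 316 = 348 minutes, the level fell by a factor of 255/82.6 ≈ 3.0872.
n = log₂(3.0872) ≈ 1.6263 half-lives, so t½ = 348/1.6263 ≈ 213.98 minutes.
From t = 664 to t = 1310: 82.6 × (1/2)^((1310−664)/213.98) ≈ 10.191 mg.

10.2 mg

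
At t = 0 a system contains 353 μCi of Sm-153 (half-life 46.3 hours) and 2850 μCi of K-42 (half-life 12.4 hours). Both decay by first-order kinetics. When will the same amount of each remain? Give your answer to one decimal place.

Set 353·(1/2)^(t/46.3) = 2850·(1/2)^(t/12.4).
Taking log₂: log₂(353/2850) = t·(1/46.3 − 1/12.4).
log₂(0.12386) = -3.0132; 1/46.3 − 1/12.4 = -0.059047.
t = -3.0132 / -0.059047 ≈ 51.031 hours.

51.0 hours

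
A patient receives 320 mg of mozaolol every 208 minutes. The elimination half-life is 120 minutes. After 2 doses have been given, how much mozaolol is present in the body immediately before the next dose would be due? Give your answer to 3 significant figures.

125 mg

The 2 doses were given 416, 208 minutes ago.
Total = 320·(1/2)^(416/120) + 320·(1/2)^(208/120)
      = 28.945 + 96.242 ≈ 125.19 mg.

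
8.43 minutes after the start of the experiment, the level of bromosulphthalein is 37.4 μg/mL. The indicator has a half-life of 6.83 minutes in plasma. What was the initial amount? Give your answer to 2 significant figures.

Number of half-lives elapsed: n = 8.43/6.83 ≈ 1.2343.
A₀ = A × 2^n = 37.4 × 2^1.2343 = 37.4 × 2.3526 ≈ 87.988 μg/mL.

88 μg/mL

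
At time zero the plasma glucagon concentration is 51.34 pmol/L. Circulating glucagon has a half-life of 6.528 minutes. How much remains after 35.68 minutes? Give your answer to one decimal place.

Number of half-lives: n = 35.68/6.528 ≈ 5.4657.
Remaining = 51.34 × (1/2)^5.4657 = 51.34 × 0.022629 ≈ 1.1618 pmol/L.

1.2 pmol/L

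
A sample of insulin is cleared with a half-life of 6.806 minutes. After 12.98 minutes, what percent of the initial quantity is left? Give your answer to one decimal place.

n = 12.98/6.806 ≈ 1.9071 half-lives.
Fraction remaining = (1/2)^1.9071 ≈ 0.26662, i.e. 26.662%.

26.7%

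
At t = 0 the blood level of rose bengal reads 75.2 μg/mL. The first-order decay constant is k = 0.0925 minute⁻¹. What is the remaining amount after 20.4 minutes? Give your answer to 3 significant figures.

11.4 μg/mL

t½ = ln 2 / k = 0.69315 / 0.0925 ≈ 7.4935 minutes.
Number of half-lives: n = 20.4/7.4935 ≈ 2.7224.
Remaining = 75.2 × (1/2)^2.7224 = 75.2 × 0.15153 ≈ 11.395 μg/mL.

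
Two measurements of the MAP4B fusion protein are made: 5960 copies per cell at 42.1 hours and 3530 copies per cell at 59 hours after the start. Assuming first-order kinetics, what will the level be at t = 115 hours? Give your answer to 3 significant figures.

Over Δt = 59 − 42.1 = 16.9 hours, the level fell by a factor of 5960/3530 ≈ 1.6884.
n = log₂(1.6884) ≈ 0.75564 half-lives, so t½ = 16.9/0.75564 ≈ 22.365 hours.
From t = 59 to t = 115: 3530 × (1/2)^((115−59)/22.365) ≈ 622.33 copies per cell.

622 copies per cell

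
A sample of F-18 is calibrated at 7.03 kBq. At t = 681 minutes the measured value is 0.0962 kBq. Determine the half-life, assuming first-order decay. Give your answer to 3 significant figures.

110 minutes

A/A₀ = 0.0962/7.03 ≈ 0.013684.
n = log₂(73.077) ≈ 6.1913 half-lives elapsed in 681 minutes.
t½ = 681/6.1913 ≈ 109.99 minutes.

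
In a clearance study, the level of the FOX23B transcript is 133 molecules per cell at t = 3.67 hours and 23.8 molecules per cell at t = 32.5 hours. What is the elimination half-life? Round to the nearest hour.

12 hours

Over Δt = 32.5 − 3.67 = 28.83 hours, the level fell by a factor of 133/23.8 ≈ 5.5882.
n = log₂(5.5882) ≈ 2.4824 half-lives, so t½ = 28.83/2.4824 ≈ 11.614 hours.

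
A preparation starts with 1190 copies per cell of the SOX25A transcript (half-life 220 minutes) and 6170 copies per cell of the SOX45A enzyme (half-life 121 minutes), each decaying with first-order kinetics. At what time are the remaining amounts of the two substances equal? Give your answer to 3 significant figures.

638 minutes

Set 1190·(1/2)^(t/220) = 6170·(1/2)^(t/121).
Taking log₂: log₂(1190/6170) = t·(1/220 − 1/121).
log₂(0.19287) = -2.3743; 1/220 − 1/121 = -0.003719.
t = -2.3743 / -0.003719 ≈ 638.43 minutes.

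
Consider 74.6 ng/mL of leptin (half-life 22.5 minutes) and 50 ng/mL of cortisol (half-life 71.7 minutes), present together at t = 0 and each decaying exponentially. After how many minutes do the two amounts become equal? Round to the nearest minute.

Set 74.6·(1/2)^(t/22.5) = 50·(1/2)^(t/71.7).
Taking log₂: log₂(74.6/50) = t·(1/22.5 − 1/71.7).
log₂(1.492) = 0.57725; 1/22.5 − 1/71.7 = 0.030497.
t = 0.57725 / 0.030497 ≈ 18.928 minutes.

19 minutes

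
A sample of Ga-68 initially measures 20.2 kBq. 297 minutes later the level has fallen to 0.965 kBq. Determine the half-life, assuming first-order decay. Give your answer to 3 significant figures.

A/A₀ = 0.965/20.2 ≈ 0.047772.
n = log₂(20.933) ≈ 4.3877 half-lives elapsed in 297 minutes.
t½ = 297/4.3877 ≈ 67.689 minutes.

67.7 minutes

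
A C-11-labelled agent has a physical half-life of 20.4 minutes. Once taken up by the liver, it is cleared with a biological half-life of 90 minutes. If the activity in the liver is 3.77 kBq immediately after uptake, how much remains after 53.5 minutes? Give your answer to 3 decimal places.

1/t_eff = 1/t_phys + 1/t_biol = 1/20.4 + 1/90 = 0.060131 per minute.
t_eff = 20.4 × 90 / (20.4 + 90) ≈ 16.63 minutes.
Remaining = 3.77 × (1/2)^(53.5/16.63) = 3.77 × (1/2)^3.217 ≈ 0.40544 kBq.

0.405 kBq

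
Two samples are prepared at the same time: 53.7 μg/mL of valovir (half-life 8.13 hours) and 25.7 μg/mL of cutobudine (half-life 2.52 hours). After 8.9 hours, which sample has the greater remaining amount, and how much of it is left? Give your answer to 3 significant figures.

valovir, 25.1 μg/mL

valovir: 53.7 × (1/2)^1.0947 ≈ 25.144 μg/mL.
cutobudine: 25.7 × (1/2)^3.5317 ≈ 2.2221 μg/mL.
Valovir has more remaining, at ≈ 25.144 μg/mL.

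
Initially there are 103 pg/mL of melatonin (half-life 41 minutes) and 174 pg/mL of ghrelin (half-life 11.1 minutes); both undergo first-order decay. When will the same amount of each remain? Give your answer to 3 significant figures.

Set 103·(1/2)^(t/41) = 174·(1/2)^(t/11.1).
Taking log₂: log₂(103/174) = t·(1/41 − 1/11.1).
log₂(0.59195) = -0.75644; 1/41 − 1/11.1 = -0.0657.
t = -0.75644 / -0.0657 ≈ 11.514 minutes.

11.5 minutes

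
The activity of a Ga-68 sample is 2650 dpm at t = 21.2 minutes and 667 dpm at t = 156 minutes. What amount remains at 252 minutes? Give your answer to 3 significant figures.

Over Δt = 156 − 21.2 = 134.8 minutes, the level fell by a factor of 2650/667 ≈ 3.973.
n = log₂(3.973) ≈ 1.9902 half-lives, so t½ = 134.8/1.9902 ≈ 67.731 minutes.
From t = 156 to t = 252: 667 × (1/2)^((252−156)/67.731) ≈ 249.72 dpm.

250 dpm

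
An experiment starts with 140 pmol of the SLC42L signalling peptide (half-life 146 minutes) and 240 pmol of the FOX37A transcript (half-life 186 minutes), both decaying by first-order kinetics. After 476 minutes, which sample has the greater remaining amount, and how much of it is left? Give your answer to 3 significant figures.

FOX37A transcript, 40.7 pmol

SLC42L signalling peptide: 140 × (1/2)^3.2603 ≈ 14.611 pmol.
FOX37A transcript: 240 × (1/2)^2.5591 ≈ 40.722 pmol.
FOX37A transcript has more remaining, at ≈ 40.722 pmol.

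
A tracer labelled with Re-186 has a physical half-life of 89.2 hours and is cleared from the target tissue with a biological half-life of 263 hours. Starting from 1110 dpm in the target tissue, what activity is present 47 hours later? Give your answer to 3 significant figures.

681 dpm

1/t_eff = 1/t_phys + 1/t_biol = 1/89.2 + 1/263 = 0.015013 per hour.
t_eff = 89.2 × 263 / (89.2 + 263) ≈ 66.609 hours.
Remaining = 1110 × (1/2)^(47/66.609) = 1110 × (1/2)^0.70561 ≈ 680.63 dpm.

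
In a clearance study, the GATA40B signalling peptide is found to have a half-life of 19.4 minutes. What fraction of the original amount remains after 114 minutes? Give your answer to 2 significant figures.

0.017

n = 114/19.4 ≈ 5.8763 half-lives.
Fraction remaining = (1/2)^5.8763 ≈ 0.017024.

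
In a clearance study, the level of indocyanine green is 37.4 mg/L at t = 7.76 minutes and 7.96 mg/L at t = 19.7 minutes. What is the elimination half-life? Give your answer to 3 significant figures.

Over Δt = 19.7 − 7.76 = 11.94 minutes, the level fell by a factor of 37.4/7.96 ≈ 4.6985.
n = log₂(4.6985) ≈ 2.2322 half-lives, so t½ = 11.94/2.2322 ≈ 5.349 minutes.

5.35 minutes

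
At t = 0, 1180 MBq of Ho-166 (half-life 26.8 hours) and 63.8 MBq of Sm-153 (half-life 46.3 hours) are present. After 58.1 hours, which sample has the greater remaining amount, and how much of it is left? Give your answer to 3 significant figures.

Ho-166: 1180 × (1/2)^2.1679 ≈ 262.59 MBq.
Sm-153: 63.8 × (1/2)^1.2549 ≈ 26.734 MBq.
Ho-166 has more remaining, at ≈ 262.59 MBq.

Ho-166, 263 MBq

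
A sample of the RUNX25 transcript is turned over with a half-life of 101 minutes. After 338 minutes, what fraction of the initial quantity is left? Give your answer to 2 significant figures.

0.098

n = 338/101 ≈ 3.3465 half-lives.
Fraction remaining = (1/2)^3.3465 ≈ 0.098309.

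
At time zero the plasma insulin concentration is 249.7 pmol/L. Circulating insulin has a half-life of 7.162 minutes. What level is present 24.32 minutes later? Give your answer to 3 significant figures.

23.7 pmol/L

Number of half-lives: n = 24.32/7.162 ≈ 3.3957.
Remaining = 249.7 × (1/2)^3.3957 = 249.7 × 0.095015 ≈ 23.725 pmol/L.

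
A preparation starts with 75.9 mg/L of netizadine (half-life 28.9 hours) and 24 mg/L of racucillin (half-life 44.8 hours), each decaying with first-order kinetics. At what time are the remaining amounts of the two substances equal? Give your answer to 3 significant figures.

135 hours

Set 75.9·(1/2)^(t/28.9) = 24·(1/2)^(t/44.8).
Taking log₂: log₂(75.9/24) = t·(1/28.9 − 1/44.8).
log₂(3.1625) = 1.6611; 1/28.9 − 1/44.8 = 0.012281.
t = 1.6611 / 0.012281 ≈ 135.26 hours.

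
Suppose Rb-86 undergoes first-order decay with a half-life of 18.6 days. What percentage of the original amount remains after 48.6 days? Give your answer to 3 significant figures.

n = 48.6/18.6 ≈ 2.6129 half-lives.
Fraction remaining = (1/2)^2.6129 ≈ 0.16347, i.e. 16.347%.

16.3%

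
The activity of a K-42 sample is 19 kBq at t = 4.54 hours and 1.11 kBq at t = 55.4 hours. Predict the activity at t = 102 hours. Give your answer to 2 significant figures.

Over Δt = 55.4 − 4.54 = 50.86 hours, the level fell by a factor of 19/1.11 ≈ 17.117.
n = log₂(17.117) ≈ 4.0974 half-lives, so t½ = 50.86/4.0974 ≈ 12.413 hours.
From t = 55.4 to t = 102: 1.11 × (1/2)^((102−55.4)/12.413) ≈ 0.082263 kBq.

0.082 kBq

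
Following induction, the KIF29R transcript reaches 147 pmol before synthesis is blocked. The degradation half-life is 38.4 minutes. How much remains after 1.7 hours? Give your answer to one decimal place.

23.3 pmol

Convert the elapsed time: 1.7 hours = 102 minutes.
Number of half-lives: n = 102/38.4 ≈ 2.6562.
Remaining = 147 × (1/2)^2.6562 = 147 × 0.15863 ≈ 23.319 pmol.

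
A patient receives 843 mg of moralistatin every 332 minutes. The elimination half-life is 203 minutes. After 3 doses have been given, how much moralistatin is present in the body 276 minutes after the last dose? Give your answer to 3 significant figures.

The 3 doses were given 940, 608, 276 minutes ago.
Total = 843·(1/2)^(940/203) + 843·(1/2)^(608/203) + 843·(1/2)^(276/203)
      = 34.033 + 105.74 + 328.51 ≈ 468.28 mg.

468 mg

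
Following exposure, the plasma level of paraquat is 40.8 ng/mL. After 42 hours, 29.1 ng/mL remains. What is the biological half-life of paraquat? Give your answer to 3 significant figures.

A/A₀ = 29.1/40.8 ≈ 0.71324.
n = log₂(1.4021) ≈ 0.48755 half-lives elapsed in 42 hours.
t½ = 42/0.48755 ≈ 86.145 hours.

86.1 hours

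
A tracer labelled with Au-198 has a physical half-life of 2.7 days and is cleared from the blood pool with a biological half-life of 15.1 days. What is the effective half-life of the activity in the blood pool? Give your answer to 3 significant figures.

2.29 days

1/t_eff = 1/t_phys + 1/t_biol = 1/2.7 + 1/15.1 = 0.4366 per day.
t_eff = 2.7 × 15.1 / (2.7 + 15.1) ≈ 2.2904 days.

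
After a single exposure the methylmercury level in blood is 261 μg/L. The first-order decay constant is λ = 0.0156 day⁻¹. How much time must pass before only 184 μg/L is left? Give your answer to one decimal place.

t½ = ln 2 / λ = 0.69315 / 0.0156 ≈ 44.433 days.
Fraction remaining = 184/261 ≈ 0.70498.
n = log₂(261/184) = ln(1.4185)/ln 2 ≈ 0.50434 half-lives.
t = n × t½ = 0.50434 × 44.433 ≈ 22.409 days.

22.4 days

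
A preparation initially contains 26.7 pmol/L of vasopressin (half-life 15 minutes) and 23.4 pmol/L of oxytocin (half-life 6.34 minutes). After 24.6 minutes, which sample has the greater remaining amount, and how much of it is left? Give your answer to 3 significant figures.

vasopressin, 8.57 pmol/L

vasopressin: 26.7 × (1/2)^1.64 ≈ 8.5669 pmol/L.
oxytocin: 23.4 × (1/2)^3.8801 ≈ 1.5892 pmol/L.
Vasopressin has more remaining, at ≈ 8.5669 pmol/L.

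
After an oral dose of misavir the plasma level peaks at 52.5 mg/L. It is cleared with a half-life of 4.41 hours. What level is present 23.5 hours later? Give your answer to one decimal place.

Number of half-lives: n = 23.5/4.41 ≈ 5.3288.
Remaining = 52.5 × (1/2)^5.3288 = 52.5 × 0.024881 ≈ 1.3063 mg/L.

1.3 mg/L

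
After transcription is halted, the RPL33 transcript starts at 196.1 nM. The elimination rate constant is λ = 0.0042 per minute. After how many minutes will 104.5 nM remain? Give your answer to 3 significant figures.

t½ = ln 2 / λ = 0.69315 / 0.0042 ≈ 165.04 minutes.
Fraction remaining = 104.5/196.1 ≈ 0.53289.
n = log₂(196.1/104.5) = ln(1.8766)/ln 2 ≈ 0.90809 half-lives.
t = n × t½ = 0.90809 × 165.04 ≈ 149.87 minutes.

150 minutes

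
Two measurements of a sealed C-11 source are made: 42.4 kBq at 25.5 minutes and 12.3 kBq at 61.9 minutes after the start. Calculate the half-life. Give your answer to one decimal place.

20.4 minutes

Over Δt = 61.9 − 25.5 = 36.4 minutes, the level fell by a factor of 42.4/12.3 ≈ 3.4472.
n = log₂(3.4472) ≈ 1.7854 half-lives, so t½ = 36.4/1.7854 ≈ 20.388 minutes.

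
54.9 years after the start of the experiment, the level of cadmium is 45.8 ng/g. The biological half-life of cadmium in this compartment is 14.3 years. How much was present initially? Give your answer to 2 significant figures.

Number of half-lives elapsed: n = 54.9/14.3 ≈ 3.8392.
A₀ = A × 2^n = 45.8 × 2^3.8392 = 45.8 × 14.312 ≈ 655.49 ng/g.

660 ng/g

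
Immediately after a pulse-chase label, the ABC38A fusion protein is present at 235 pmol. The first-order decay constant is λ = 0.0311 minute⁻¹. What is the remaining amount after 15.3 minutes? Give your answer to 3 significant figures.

146 pmol

t½ = ln 2 / λ = 0.69315 / 0.0311 ≈ 22.288 minutes.
Number of half-lives: n = 15.3/22.288 ≈ 0.68648.
Remaining = 235 × (1/2)^0.68648 = 235 × 0.62137 ≈ 146.02 pmol.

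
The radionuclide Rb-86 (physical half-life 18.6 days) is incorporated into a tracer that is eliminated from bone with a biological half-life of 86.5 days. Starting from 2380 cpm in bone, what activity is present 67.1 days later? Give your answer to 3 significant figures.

1/t_eff = 1/t_phys + 1/t_biol = 1/18.6 + 1/86.5 = 0.065324 per day.
t_eff = 18.6 × 86.5 / (18.6 + 86.5) ≈ 15.308 days.
Remaining = 2380 × (1/2)^(67.1/15.308) = 2380 × (1/2)^4.3832 ≈ 114.05 cpm.

114 cpm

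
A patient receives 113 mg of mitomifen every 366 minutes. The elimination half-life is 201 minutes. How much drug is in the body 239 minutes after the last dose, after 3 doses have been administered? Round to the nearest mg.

68 mg

The 3 doses were given 971, 605, 239 minutes ago.
Total = 113·(1/2)^(971/201) + 113·(1/2)^(605/201) + 113·(1/2)^(239/201)
      = 3.9705 + 14.028 + 49.561 ≈ 67.559 mg.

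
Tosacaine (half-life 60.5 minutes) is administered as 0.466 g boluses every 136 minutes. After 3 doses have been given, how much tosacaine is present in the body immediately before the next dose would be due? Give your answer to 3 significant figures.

The 3 doses were given 408, 272, 136 minutes ago.
Total = 0.466·(1/2)^(408/60.5) + 0.466·(1/2)^(272/60.5) + 0.466·(1/2)^(136/60.5)
      = 0.0043481 + 0.020654 + 0.098105 ≈ 0.12311 g.

0.123 g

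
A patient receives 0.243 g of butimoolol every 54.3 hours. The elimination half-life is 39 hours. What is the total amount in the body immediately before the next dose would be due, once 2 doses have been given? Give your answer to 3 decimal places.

The 2 doses were given 108.6, 54.3 hours ago.
Total = 0.243·(1/2)^(108.6/39) + 0.243·(1/2)^(54.3/39)
      = 0.035266 + 0.092572 ≈ 0.12784 g.

0.128 g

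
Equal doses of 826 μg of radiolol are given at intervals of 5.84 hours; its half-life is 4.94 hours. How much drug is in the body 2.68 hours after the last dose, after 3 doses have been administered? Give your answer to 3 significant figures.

The 3 doses were given 14.36, 8.52, 2.68 hours ago.
Total = 826·(1/2)^(14.36/4.94) + 826·(1/2)^(8.52/4.94) + 826·(1/2)^(2.68/4.94)
      = 110.13 + 249.92 + 567.11 ≈ 927.16 μg.

927 μg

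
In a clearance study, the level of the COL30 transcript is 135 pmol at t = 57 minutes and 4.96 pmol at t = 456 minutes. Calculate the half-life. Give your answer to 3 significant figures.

Over Δt = 456 − 57 = 399 minutes, the level fell by a factor of 135/4.96 ≈ 27.218.
n = log₂(27.218) ≈ 4.7665 half-lives, so t½ = 399/4.7665 ≈ 83.71 minutes.

83.7 minutes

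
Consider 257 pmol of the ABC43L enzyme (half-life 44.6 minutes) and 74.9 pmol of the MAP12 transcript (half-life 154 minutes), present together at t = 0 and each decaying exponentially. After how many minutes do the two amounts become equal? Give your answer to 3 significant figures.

112 minutes

Set 257·(1/2)^(t/44.6) = 74.9·(1/2)^(t/154).
Taking log₂: log₂(257/74.9) = t·(1/44.6 − 1/154).
log₂(3.4312) = 1.7787; 1/44.6 − 1/154 = 0.015928.
t = 1.7787 / 0.015928 ≈ 111.67 minutes.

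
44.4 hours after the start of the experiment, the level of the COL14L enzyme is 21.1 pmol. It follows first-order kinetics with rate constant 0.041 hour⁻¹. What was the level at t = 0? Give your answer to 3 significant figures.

t½ = ln 2 / λ = 0.69315 / 0.041 ≈ 16.906 hours.
Number of half-lives elapsed: n = 44.4/16.906 ≈ 2.6263.
A₀ = A × 2^n = 21.1 × 2^2.6263 = 21.1 × 6.1743 ≈ 130.28 pmol.

130 pmol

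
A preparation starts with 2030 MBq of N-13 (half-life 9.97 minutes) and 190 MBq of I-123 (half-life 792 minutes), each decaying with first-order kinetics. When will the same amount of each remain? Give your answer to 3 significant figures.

34.5 minutes

Set 2030·(1/2)^(t/9.97) = 190·(1/2)^(t/792).
Taking log₂: log₂(2030/190) = t·(1/9.97 − 1/792).
log₂(10.684) = 3.4174; 1/9.97 − 1/792 = 0.099038.
t = 3.4174 / 0.099038 ≈ 34.506 minutes.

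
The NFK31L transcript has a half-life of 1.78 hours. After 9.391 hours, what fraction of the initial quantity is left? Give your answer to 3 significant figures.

n = 9.391/1.78 ≈ 5.2758 half-lives.
Fraction remaining = (1/2)^5.2758 ≈ 0.025811.

0.0258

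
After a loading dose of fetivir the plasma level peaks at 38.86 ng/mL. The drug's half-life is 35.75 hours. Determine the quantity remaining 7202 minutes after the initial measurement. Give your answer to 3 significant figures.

3.79 ng/mL

Convert the elapsed time: 7202 minutes = 120.033 hours.
Number of half-lives: n = 120.033/35.75 ≈ 3.3576.
Remaining = 38.86 × (1/2)^3.3576 = 38.86 × 0.097559 ≈ 3.7912 ng/mL.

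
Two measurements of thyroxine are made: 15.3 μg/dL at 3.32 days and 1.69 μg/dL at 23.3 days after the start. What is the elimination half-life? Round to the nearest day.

Over Δt = 23.3 − 3.32 = 19.98 days, the level fell by a factor of 15.3/1.69 ≈ 9.0533.
n = log₂(9.0533) ≈ 3.1784 half-lives, so t½ = 19.98/3.1784 ≈ 6.2861 days.

6 days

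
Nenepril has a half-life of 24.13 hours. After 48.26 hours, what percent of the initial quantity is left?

n = 48.26/24.13 ≈ 2 half-lives.
Fraction remaining = (1/2)^2 ≈ 0.25, i.e. 25%.

25%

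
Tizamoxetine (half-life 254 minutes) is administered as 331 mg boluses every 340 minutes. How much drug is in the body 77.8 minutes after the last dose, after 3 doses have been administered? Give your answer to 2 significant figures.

420 mg

The 3 doses were given 757.8, 417.8, 77.8 minutes ago.
Total = 331·(1/2)^(757.8/254) + 331·(1/2)^(417.8/254) + 331·(1/2)^(77.8/254)
      = 41.852 + 105.84 + 267.68 ≈ 415.38 mg.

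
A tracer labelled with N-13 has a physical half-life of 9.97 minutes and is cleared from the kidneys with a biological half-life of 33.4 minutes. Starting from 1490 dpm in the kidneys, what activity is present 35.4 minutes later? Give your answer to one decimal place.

1/t_eff = 1/t_phys + 1/t_biol = 1/9.97 + 1/33.4 = 0.13024 per minute.
t_eff = 9.97 × 33.4 / (9.97 + 33.4) ≈ 7.6781 minutes.
Remaining = 1490 × (1/2)^(35.4/7.6781) = 1490 × (1/2)^4.6105 ≈ 60.993 dpm.

61.0 dpm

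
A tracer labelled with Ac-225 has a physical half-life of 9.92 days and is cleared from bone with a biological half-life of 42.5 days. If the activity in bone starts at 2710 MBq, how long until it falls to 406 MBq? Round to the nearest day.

1/t_eff = 1/t_phys + 1/t_biol = 1/9.92 + 1/42.5 = 0.12434 per day.
t_eff = 9.92 × 42.5 / (9.92 + 42.5) ≈ 8.0427 days.
n = log₂(2710/406) ≈ 2.7387; t = 2.7387 × 8.0427 ≈ 22.027 days.

22 days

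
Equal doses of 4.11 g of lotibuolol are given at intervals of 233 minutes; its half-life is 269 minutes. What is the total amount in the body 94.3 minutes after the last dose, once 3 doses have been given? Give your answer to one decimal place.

6.0 g

The 3 doses were given 560.3, 327.3, 94.3 minutes ago.
Total = 4.11·(1/2)^(560.3/269) + 4.11·(1/2)^(327.3/269) + 4.11·(1/2)^(94.3/269)
      = 0.97012 + 1.7684 + 3.2234 ≈ 5.9619 g.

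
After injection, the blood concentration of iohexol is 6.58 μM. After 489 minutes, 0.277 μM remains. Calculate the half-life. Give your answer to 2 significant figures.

110 minutes

A/A₀ = 0.277/6.58 ≈ 0.042097.
n = log₂(23.755) ≈ 4.5701 half-lives elapsed in 489 minutes.
t½ = 489/4.5701 ≈ 107 minutes.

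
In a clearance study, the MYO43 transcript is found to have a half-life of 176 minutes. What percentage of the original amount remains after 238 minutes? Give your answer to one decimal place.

n = 238/176 ≈ 1.3523 half-lives.
Fraction remaining = (1/2)^1.3523 ≈ 0.39167, i.e. 39.167%.

39.2%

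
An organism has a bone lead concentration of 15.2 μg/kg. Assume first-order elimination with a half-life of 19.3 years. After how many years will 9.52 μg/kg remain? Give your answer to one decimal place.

13.0 years

Fraction remaining = 9.52/15.2 ≈ 0.62632.
n = log₂(15.2/9.52) = ln(1.5966)/ln 2 ≈ 0.67504 half-lives.
t = n × t½ = 0.67504 × 19.3 ≈ 13.028 years.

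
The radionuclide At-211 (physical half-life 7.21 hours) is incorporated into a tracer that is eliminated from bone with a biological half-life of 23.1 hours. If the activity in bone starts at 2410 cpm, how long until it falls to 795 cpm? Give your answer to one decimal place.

1/t_eff = 1/t_phys + 1/t_biol = 1/7.21 + 1/23.1 = 0.18199 per hour.
t_eff = 7.21 × 23.1 / (7.21 + 23.1) ≈ 5.4949 hours.
n = log₂(2410/795) ≈ 1.6; t = 1.6 × 5.4949 ≈ 8.7919 hours.

8.8 hours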